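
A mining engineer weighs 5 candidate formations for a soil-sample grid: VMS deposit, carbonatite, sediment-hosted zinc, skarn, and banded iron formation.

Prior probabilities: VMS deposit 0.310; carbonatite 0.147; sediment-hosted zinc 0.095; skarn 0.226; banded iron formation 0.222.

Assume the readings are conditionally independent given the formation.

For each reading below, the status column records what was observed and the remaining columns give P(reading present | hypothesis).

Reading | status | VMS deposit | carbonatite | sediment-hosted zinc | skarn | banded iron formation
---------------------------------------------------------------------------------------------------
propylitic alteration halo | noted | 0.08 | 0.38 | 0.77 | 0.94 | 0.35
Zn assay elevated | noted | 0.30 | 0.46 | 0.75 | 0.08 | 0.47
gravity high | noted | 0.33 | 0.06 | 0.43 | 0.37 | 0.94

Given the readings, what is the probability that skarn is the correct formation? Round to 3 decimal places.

Multiply each prior by the joint likelihood of the reading pattern:
  VMS deposit: 0.310 × 0.08 × 0.30 × 0.33 = 0.0024552
  carbonatite: 0.147 × 0.38 × 0.46 × 0.06 = 0.0015417
  sediment-hosted zinc: 0.095 × 0.77 × 0.75 × 0.43 = 0.023591
  skarn: 0.226 × 0.94 × 0.08 × 0.37 = 0.0062882
  banded iron formation: 0.222 × 0.35 × 0.47 × 0.94 = 0.034328
Normalizing constant Z = 0.0024552 + 0.0015417 + 0.023591 + 0.0062882 + 0.034328 = 0.068204.
P(skarn | evidence) = 0.0062882 / 0.068204 ≈ 0.092.

0.092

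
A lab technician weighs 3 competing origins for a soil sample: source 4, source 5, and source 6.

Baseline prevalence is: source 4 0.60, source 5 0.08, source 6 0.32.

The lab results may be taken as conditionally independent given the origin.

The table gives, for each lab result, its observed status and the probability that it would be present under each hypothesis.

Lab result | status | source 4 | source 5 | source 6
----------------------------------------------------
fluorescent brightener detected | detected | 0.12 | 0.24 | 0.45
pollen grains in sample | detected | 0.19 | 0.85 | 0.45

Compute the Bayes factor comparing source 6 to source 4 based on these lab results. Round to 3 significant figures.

8.88

Take the product of per-lab result likelihoods under each hypothesis, then divide.
  source 6: 0.45 × 0.45 = 0.2025
  source 4: 0.12 × 0.19 = 0.0228
Bayes factor = 0.2025 / 0.0228 ≈ 8.88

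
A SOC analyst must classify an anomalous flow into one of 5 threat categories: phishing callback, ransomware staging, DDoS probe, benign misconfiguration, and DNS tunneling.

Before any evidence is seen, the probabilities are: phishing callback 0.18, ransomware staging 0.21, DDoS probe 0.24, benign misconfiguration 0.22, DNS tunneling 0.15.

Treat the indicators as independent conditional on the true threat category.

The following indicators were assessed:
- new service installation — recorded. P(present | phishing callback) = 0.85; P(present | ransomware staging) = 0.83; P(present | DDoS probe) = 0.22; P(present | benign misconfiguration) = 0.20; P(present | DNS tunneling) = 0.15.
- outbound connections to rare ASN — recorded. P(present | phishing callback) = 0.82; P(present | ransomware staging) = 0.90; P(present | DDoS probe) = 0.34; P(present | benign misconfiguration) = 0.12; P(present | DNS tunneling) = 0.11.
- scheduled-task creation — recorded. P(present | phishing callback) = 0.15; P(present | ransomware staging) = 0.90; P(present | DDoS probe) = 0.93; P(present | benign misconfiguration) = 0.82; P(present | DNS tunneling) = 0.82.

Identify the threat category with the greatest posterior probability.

By Bayes' rule with conditional independence, the unnormalized weight for each hypothesis is prior × ∏ likelihoods:
  phishing callback: 0.18 × 0.85 × 0.82 × 0.15 = 0.018819
  ransomware staging: 0.21 × 0.83 × 0.90 × 0.90 = 0.14118
  DDoS probe: 0.24 × 0.22 × 0.34 × 0.93 = 0.016695
  benign misconfiguration: 0.22 × 0.20 × 0.12 × 0.82 = 0.0043296
  DNS tunneling: 0.15 × 0.15 × 0.11 × 0.82 = 0.0020295
Marginal likelihood of the evidence = 0.18306.
P(phishing callback | evidence) ≈ 0.018819 / 0.18306 ≈ 0.103
P(ransomware staging | evidence) ≈ 0.14118 / 0.18306 ≈ 0.771
P(DDoS probe | evidence) ≈ 0.016695 / 0.18306 ≈ 0.091
P(benign misconfiguration | evidence) ≈ 0.0043296 / 0.18306 ≈ 0.024
P(DNS tunneling | evidence) ≈ 0.0020295 / 0.18306 ≈ 0.011
The largest is 0.771, so ransomware staging is most probable.

ransomware staging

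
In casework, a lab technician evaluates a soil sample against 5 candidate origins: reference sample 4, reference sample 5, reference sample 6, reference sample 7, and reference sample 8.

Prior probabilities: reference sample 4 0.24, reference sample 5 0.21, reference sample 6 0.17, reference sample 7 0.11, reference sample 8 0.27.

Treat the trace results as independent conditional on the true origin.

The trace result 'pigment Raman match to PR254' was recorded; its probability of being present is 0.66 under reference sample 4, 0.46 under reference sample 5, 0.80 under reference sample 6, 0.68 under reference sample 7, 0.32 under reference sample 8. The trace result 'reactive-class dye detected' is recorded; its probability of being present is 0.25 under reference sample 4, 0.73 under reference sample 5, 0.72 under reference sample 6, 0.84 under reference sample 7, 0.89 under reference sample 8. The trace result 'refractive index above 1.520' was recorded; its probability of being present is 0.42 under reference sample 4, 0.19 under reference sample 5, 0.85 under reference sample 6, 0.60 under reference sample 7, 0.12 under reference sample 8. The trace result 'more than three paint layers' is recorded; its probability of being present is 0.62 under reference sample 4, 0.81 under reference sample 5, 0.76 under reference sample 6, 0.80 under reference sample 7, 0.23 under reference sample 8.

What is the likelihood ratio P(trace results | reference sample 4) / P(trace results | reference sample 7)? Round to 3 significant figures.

0.157

Joint likelihood of the trace result pattern under each hypothesis:
  reference sample 4: 0.66 × 0.25 × 0.42 × 0.62 = 0.042966
  reference sample 7: 0.68 × 0.84 × 0.60 × 0.80 = 0.27418
Bayes factor = 0.042966 / 0.27418 ≈ 0.157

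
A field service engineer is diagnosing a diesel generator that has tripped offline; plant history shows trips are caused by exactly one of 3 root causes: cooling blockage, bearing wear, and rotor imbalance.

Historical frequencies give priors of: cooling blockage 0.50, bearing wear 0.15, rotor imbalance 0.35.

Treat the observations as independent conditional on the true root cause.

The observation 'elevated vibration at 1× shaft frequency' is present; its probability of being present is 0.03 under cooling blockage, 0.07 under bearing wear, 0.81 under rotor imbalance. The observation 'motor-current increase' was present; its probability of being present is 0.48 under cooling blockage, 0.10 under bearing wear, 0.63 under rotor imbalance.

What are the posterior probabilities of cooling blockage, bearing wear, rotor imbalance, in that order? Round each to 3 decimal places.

0.039, 0.006, 0.956

For each hypothesis, the unnormalized posterior weight is prior × product of the observation likelihoods:
  cooling blockage: 0.50 × 0.03 × 0.48 = 0.0072
  bearing wear: 0.15 × 0.07 × 0.10 = 0.00105
  rotor imbalance: 0.35 × 0.81 × 0.63 = 0.1786
Marginal likelihood of the evidence = 0.18685.
P(cooling blockage | evidence) = 0.0072 / 0.18685 ≈ 0.039
P(bearing wear | evidence) = 0.00105 / 0.18685 ≈ 0.006
P(rotor imbalance | evidence) = 0.1786 / 0.18685 ≈ 0.956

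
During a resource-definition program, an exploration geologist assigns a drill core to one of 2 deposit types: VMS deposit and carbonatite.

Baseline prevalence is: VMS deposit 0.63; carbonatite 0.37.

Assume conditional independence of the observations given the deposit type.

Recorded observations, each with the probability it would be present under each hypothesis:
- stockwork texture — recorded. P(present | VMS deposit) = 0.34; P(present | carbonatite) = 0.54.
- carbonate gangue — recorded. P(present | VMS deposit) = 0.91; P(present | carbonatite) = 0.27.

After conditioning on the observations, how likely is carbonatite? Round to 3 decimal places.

By Bayes' rule with conditional independence, the unnormalized weight for each hypothesis is prior × ∏ likelihoods:
  VMS deposit: 0.63 × 0.34 × 0.91 = 0.19492
  carbonatite: 0.37 × 0.54 × 0.27 = 0.053946
The unnormalized weights sum to 0.24887.
P(carbonatite | evidence) = 0.053946 / 0.24887 ≈ 0.217.

0.217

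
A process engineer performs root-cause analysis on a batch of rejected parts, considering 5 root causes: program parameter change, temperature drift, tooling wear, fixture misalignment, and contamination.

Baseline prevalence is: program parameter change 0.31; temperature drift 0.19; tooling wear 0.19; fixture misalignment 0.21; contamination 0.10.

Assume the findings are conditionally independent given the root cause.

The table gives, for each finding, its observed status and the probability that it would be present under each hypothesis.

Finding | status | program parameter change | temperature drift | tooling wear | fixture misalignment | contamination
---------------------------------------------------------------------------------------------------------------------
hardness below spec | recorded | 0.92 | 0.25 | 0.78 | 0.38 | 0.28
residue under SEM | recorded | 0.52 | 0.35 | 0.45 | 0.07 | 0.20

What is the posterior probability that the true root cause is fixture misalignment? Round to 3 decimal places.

0.023

Multiply each prior by the joint likelihood of the evidence pattern:
  program parameter change: 0.31 × 0.92 × 0.52 = 0.1483
  temperature drift: 0.19 × 0.25 × 0.35 = 0.016625
  tooling wear: 0.19 × 0.78 × 0.45 = 0.06669
  fixture misalignment: 0.21 × 0.38 × 0.07 = 0.005586
  contamination: 0.10 × 0.28 × 0.20 = 0.0056
Normalizing constant Z = 0.1483 + 0.016625 + 0.06669 + 0.005586 + 0.0056 = 0.24281.
P(fixture misalignment | evidence) = 0.005586 / 0.24281 ≈ 0.023.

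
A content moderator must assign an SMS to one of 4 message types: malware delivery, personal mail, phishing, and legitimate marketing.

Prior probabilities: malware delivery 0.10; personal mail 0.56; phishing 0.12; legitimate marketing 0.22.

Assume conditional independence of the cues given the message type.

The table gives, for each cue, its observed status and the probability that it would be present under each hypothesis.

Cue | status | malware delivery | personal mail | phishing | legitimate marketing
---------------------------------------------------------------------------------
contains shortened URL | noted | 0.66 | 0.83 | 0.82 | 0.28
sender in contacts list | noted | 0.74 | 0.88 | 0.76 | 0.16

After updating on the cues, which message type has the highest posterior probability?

personal mail

Multiply each prior by the joint likelihood of the cue pattern:
  malware delivery: 0.10 × 0.66 × 0.74 = 0.04884
  personal mail: 0.56 × 0.83 × 0.88 = 0.40902
  phishing: 0.12 × 0.82 × 0.76 = 0.074784
  legitimate marketing: 0.22 × 0.28 × 0.16 = 0.009856
Marginal likelihood of the evidence = 0.5425.
P(malware delivery | evidence) ≈ 0.04884 / 0.5425 ≈ 0.090
P(personal mail | evidence) ≈ 0.40902 / 0.5425 ≈ 0.754
P(phishing | evidence) ≈ 0.074784 / 0.5425 ≈ 0.138
P(legitimate marketing | evidence) ≈ 0.009856 / 0.5425 ≈ 0.018
The largest is 0.754, so personal mail is most probable.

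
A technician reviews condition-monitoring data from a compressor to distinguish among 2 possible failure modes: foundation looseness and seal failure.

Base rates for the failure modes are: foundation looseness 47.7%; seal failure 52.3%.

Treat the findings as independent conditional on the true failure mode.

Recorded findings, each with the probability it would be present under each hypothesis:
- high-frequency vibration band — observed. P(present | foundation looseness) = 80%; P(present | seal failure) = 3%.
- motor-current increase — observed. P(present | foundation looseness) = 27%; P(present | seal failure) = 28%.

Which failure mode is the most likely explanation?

For each hypothesis, the unnormalized posterior weight is prior × product of the finding likelihoods:
  foundation looseness: 0.477 × 0.80 × 0.27 = 0.10303
  seal failure: 0.523 × 0.03 × 0.28 = 0.0043932
Marginal likelihood of the evidence = 0.10743.
P(foundation looseness | evidence) ≈ 0.10303 / 0.10743 ≈ 0.959
P(seal failure | evidence) ≈ 0.0043932 / 0.10743 ≈ 0.041
The largest is 0.959, so foundation looseness is most probable.

foundation looseness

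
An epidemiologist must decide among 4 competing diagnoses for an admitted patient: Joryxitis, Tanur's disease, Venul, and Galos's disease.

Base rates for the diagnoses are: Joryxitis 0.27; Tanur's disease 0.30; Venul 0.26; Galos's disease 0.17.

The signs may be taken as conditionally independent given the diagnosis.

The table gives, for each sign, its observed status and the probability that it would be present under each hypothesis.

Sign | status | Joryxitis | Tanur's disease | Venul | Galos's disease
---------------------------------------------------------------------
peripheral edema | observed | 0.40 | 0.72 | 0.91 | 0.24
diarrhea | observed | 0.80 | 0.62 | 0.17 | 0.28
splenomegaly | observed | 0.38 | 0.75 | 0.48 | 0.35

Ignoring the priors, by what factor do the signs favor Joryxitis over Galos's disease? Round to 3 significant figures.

Take the product of per-sign likelihoods under each hypothesis, then divide.
  Joryxitis: 0.40 × 0.80 × 0.38 = 0.1216
  Galos's disease: 0.24 × 0.28 × 0.35 = 0.02352
Bayes factor = 0.1216 / 0.02352 ≈ 5.17

5.17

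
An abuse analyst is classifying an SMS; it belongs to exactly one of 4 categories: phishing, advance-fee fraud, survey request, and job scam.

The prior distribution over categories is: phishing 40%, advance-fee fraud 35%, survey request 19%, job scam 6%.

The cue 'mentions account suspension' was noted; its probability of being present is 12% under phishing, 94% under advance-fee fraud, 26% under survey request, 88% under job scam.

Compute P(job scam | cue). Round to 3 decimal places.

0.110

By Bayes' rule, the unnormalized weight for each hypothesis is prior × likelihood:
  phishing: 0.40 × 0.12 = 0.048
  advance-fee fraud: 0.35 × 0.94 = 0.329
  survey request: 0.19 × 0.26 = 0.0494
  job scam: 0.06 × 0.88 = 0.0528
The unnormalized weights sum to 0.4792.
P(job scam | evidence) = 0.0528 / 0.4792 ≈ 0.110.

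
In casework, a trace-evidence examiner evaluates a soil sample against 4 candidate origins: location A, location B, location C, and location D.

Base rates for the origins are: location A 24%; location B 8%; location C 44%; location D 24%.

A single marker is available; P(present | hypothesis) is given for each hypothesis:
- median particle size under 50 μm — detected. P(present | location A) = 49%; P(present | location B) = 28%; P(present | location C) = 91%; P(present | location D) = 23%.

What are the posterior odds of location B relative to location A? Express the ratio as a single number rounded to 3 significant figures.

0.190

Unnormalized posterior weight (prior times the marker likelihood) for each of the two hypotheses:
  location B: 0.08 × 0.28 = 0.0224
  location A: 0.24 × 0.49 = 0.1176
Odds(location B : location A) = 0.0224 / 0.1176 ≈ 0.190.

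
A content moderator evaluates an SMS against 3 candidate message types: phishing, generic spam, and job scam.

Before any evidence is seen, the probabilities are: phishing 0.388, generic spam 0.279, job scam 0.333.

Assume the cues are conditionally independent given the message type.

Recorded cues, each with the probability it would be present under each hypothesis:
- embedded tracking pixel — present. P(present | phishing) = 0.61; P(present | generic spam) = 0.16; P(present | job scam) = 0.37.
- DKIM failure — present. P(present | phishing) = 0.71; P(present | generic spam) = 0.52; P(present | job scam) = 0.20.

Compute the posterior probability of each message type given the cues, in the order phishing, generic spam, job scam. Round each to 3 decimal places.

By Bayes' rule with conditional independence, the unnormalized weight for each hypothesis is prior × ∏ likelihoods:
  phishing: 0.388 × 0.61 × 0.71 = 0.16804
  generic spam: 0.279 × 0.16 × 0.52 = 0.023213
  job scam: 0.333 × 0.37 × 0.20 = 0.024642
The unnormalized weights sum to 0.2159.
P(phishing | evidence) = 0.16804 / 0.2159 ≈ 0.778
P(generic spam | evidence) = 0.023213 / 0.2159 ≈ 0.108
P(job scam | evidence) = 0.024642 / 0.2159 ≈ 0.114

0.778, 0.108, 0.114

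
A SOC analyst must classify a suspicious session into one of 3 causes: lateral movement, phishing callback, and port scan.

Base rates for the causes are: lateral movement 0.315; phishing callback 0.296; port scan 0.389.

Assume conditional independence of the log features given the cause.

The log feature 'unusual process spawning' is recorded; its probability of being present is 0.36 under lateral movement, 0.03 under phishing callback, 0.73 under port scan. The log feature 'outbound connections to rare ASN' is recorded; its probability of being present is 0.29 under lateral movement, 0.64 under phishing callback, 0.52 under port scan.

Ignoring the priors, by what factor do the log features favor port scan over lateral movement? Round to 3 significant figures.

The Bayes factor is the ratio of the joint likelihoods of the log feature pattern under the two hypotheses.
  port scan: 0.73 × 0.52 = 0.3796
  lateral movement: 0.36 × 0.29 = 0.1044
Bayes factor = 0.3796 / 0.1044 ≈ 3.64

3.64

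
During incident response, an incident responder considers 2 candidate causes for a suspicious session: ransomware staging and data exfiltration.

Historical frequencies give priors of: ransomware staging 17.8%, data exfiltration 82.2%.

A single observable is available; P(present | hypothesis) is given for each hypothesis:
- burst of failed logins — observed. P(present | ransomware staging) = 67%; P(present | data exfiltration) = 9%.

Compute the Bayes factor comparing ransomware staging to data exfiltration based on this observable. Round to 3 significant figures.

Likelihood of this observable under each hypothesis:
  ransomware staging: 0.67
  data exfiltration: 0.09
Bayes factor = 0.67 / 0.09 ≈ 7.44

7.44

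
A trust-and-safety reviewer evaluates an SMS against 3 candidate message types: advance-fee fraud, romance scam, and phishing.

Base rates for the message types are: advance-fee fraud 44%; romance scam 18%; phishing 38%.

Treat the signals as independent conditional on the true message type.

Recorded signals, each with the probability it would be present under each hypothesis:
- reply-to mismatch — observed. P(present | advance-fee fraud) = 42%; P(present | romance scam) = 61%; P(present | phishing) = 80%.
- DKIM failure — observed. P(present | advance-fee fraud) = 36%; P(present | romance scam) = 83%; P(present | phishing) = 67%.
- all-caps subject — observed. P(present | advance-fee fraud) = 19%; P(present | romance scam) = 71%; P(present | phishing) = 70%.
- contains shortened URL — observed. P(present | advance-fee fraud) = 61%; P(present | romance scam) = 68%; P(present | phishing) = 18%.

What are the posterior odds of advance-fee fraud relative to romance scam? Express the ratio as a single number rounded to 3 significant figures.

0.175

Unnormalized posterior weight (prior times the signal likelihoods) for each of the two hypotheses:
  advance-fee fraud: 0.44 × 0.42 × 0.36 × 0.19 × 0.61 = 0.0077106
  romance scam: 0.18 × 0.61 × 0.83 × 0.71 × 0.68 = 0.043999
Odds(advance-fee fraud : romance scam) = 0.0077106 / 0.043999 ≈ 0.175.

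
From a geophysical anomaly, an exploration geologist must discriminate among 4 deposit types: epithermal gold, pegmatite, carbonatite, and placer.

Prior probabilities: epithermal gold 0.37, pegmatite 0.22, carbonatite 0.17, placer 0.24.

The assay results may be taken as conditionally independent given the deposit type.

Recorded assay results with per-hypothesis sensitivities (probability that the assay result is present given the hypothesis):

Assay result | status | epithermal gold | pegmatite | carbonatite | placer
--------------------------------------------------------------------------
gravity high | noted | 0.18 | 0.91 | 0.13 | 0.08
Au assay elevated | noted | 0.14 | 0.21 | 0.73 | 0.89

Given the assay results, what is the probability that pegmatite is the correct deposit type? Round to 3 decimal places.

0.497

For each hypothesis, the unnormalized posterior weight is prior × product of the assay result likelihoods:
  epithermal gold: 0.37 × 0.18 × 0.14 = 0.009324
  pegmatite: 0.22 × 0.91 × 0.21 = 0.042042
  carbonatite: 0.17 × 0.13 × 0.73 = 0.016133
  placer: 0.24 × 0.08 × 0.89 = 0.017088
Marginal likelihood of the evidence = 0.084587.
P(pegmatite | evidence) = 0.042042 / 0.084587 ≈ 0.497.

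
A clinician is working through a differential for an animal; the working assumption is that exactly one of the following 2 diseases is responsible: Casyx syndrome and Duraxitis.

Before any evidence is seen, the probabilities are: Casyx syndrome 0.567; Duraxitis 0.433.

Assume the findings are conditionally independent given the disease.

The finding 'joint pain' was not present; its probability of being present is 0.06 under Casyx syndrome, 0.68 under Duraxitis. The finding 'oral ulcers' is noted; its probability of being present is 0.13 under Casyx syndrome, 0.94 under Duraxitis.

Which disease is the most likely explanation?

Duraxitis

For each hypothesis, the unnormalized posterior weight is prior × product of the finding likelihoods (using 1 − P(present | H) for each absent finding):
  Casyx syndrome: 0.567 × (1 − 0.06) × 0.13 = 0.069287
  Duraxitis: 0.433 × (1 − 0.68) × 0.94 = 0.13025
Marginal likelihood of the evidence = 0.19953.
P(Casyx syndrome | evidence) ≈ 0.069287 / 0.19953 ≈ 0.347
P(Duraxitis | evidence) ≈ 0.13025 / 0.19953 ≈ 0.653
The largest is 0.653, so Duraxitis is most probable.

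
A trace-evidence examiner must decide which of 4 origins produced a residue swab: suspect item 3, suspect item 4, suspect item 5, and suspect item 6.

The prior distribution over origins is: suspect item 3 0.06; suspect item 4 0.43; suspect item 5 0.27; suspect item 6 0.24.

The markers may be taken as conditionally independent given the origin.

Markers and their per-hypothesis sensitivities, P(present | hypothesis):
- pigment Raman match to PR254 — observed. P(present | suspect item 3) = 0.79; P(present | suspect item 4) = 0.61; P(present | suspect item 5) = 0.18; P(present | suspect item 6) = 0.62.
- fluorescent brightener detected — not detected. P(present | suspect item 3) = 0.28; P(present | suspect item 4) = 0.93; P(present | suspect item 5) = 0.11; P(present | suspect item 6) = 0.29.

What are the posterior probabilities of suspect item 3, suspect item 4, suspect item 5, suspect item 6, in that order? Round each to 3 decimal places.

For each hypothesis, the unnormalized posterior weight is prior × product of the marker likelihoods (using 1 − P(present | H) for each absent marker):
  suspect item 3: 0.06 × 0.79 × (1 − 0.28) = 0.034128
  suspect item 4: 0.43 × 0.61 × (1 − 0.93) = 0.018361
  suspect item 5: 0.27 × 0.18 × (1 − 0.11) = 0.043254
  suspect item 6: 0.24 × 0.62 × (1 − 0.29) = 0.10565
The unnormalized weights sum to 0.20139.
P(suspect item 3 | evidence) = 0.034128 / 0.20139 ≈ 0.169
P(suspect item 4 | evidence) = 0.018361 / 0.20139 ≈ 0.091
P(suspect item 5 | evidence) = 0.043254 / 0.20139 ≈ 0.215
P(suspect item 6 | evidence) = 0.10565 / 0.20139 ≈ 0.525

0.169, 0.091, 0.215, 0.525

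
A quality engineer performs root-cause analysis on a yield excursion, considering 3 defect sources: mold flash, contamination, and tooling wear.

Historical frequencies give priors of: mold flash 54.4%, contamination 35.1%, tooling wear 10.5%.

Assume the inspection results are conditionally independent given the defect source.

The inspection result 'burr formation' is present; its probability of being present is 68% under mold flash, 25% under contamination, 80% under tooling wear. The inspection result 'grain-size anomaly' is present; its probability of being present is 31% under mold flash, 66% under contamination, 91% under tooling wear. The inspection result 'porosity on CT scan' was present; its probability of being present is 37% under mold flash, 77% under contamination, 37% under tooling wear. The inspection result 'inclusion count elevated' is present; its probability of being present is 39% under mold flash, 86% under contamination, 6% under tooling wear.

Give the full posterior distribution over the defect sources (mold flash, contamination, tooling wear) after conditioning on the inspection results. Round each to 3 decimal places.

0.292, 0.678, 0.030

Multiply each prior by the joint likelihood of the inspection result pattern:
  mold flash: 0.544 × 0.68 × 0.31 × 0.37 × 0.39 = 0.016548
  contamination: 0.351 × 0.25 × 0.66 × 0.77 × 0.86 = 0.038351
  tooling wear: 0.105 × 0.80 × 0.91 × 0.37 × 0.06 = 0.001697
The unnormalized weights sum to 0.056596.
P(mold flash | evidence) = 0.016548 / 0.056596 ≈ 0.292
P(contamination | evidence) = 0.038351 / 0.056596 ≈ 0.678
P(tooling wear | evidence) = 0.001697 / 0.056596 ≈ 0.030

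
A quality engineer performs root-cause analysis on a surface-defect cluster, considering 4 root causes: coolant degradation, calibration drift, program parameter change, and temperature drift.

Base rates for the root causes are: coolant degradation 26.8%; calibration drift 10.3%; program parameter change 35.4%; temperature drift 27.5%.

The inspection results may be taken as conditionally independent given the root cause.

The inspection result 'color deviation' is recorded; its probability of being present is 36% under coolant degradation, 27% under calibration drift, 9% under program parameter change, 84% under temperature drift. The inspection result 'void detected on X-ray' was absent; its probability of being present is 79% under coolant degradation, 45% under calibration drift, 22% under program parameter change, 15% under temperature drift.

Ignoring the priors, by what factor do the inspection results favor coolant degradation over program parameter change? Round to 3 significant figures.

1.08

Take the product of per-inspection result likelihoods under each hypothesis (using 1 − P(present | H) for each absent inspection result), then divide.
  coolant degradation: 0.36 × (1 − 0.79) = 0.0756
  program parameter change: 0.09 × (1 − 0.22) = 0.0702
Bayes factor = 0.0756 / 0.0702 ≈ 1.08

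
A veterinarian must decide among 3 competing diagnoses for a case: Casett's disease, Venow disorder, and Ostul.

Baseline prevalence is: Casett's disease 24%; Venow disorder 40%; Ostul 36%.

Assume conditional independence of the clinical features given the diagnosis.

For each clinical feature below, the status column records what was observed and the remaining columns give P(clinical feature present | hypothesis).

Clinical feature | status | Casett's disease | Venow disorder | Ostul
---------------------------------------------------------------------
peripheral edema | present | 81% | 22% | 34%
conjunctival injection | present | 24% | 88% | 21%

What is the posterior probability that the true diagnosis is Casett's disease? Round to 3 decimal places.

By Bayes' rule with conditional independence, the unnormalized weight for each hypothesis is prior × ∏ likelihoods:
  Casett's disease: 0.24 × 0.81 × 0.24 = 0.046656
  Venow disorder: 0.40 × 0.22 × 0.88 = 0.07744
  Ostul: 0.36 × 0.34 × 0.21 = 0.025704
The unnormalized weights sum to 0.1498.
P(Casett's disease | evidence) = 0.046656 / 0.1498 ≈ 0.311.

0.311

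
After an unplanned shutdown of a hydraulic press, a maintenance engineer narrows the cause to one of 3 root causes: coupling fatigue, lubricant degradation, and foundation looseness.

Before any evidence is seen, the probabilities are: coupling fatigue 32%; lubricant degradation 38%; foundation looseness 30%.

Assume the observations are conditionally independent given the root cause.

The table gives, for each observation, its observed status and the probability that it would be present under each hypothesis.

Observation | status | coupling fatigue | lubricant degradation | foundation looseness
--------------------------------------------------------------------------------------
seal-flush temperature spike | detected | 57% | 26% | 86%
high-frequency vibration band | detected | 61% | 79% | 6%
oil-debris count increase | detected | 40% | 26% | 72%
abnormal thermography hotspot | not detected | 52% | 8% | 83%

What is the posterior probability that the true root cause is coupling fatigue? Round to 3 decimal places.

For each hypothesis, the unnormalized posterior weight is prior × product of the observation likelihoods (using 1 − P(present | H) for each absent observation):
  coupling fatigue: 0.32 × 0.57 × 0.61 × 0.40 × (1 − 0.52) = 0.021363
  lubricant degradation: 0.38 × 0.26 × 0.79 × 0.26 × (1 − 0.08) = 0.01867
  foundation looseness: 0.30 × 0.86 × 0.06 × 0.72 × (1 − 0.83) = 0.0018948
Normalizing constant Z = 0.021363 + 0.01867 + 0.0018948 = 0.041927.
P(coupling fatigue | evidence) = 0.021363 / 0.041927 ≈ 0.510.

0.510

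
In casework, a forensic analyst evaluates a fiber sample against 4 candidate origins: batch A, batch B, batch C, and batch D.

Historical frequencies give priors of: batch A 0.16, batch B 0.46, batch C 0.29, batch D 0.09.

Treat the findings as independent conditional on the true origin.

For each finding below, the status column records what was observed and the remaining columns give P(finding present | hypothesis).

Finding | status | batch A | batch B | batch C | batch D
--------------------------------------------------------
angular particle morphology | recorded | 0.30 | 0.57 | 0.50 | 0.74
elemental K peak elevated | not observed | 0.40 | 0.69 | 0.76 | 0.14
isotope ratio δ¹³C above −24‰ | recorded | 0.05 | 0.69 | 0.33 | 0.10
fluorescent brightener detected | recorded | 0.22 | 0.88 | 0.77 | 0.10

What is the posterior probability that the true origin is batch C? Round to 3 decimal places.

0.150

For each hypothesis, the unnormalized posterior weight is prior × product of the finding likelihoods (using 1 − P(present | H) for each absent finding):
  batch A: 0.16 × 0.30 × (1 − 0.40) × 0.05 × 0.22 = 0.0003168
  batch B: 0.46 × 0.57 × (1 − 0.69) × 0.69 × 0.88 = 0.049354
  batch C: 0.29 × 0.50 × (1 − 0.76) × 0.33 × 0.77 = 0.0088427
  batch D: 0.09 × 0.74 × (1 − 0.14) × 0.10 × 0.10 = 0.00057276
Normalizing constant Z = 0.0003168 + 0.049354 + 0.0088427 + 0.00057276 = 0.059087.
P(batch C | evidence) = 0.0088427 / 0.059087 ≈ 0.150.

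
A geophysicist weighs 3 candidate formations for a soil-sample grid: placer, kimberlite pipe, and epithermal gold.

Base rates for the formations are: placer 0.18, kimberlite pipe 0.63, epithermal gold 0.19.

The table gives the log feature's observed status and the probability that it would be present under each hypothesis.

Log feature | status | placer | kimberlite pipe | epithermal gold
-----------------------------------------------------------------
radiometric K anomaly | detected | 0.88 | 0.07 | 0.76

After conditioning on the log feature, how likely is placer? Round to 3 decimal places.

By Bayes' rule, the unnormalized weight for each hypothesis is prior × likelihood:
  placer: 0.18 × 0.88 = 0.1584
  kimberlite pipe: 0.63 × 0.07 = 0.0441
  epithermal gold: 0.19 × 0.76 = 0.1444
Normalizing constant Z = 0.1584 + 0.0441 + 0.1444 = 0.3469.
P(placer | evidence) = 0.1584 / 0.3469 ≈ 0.457.

0.457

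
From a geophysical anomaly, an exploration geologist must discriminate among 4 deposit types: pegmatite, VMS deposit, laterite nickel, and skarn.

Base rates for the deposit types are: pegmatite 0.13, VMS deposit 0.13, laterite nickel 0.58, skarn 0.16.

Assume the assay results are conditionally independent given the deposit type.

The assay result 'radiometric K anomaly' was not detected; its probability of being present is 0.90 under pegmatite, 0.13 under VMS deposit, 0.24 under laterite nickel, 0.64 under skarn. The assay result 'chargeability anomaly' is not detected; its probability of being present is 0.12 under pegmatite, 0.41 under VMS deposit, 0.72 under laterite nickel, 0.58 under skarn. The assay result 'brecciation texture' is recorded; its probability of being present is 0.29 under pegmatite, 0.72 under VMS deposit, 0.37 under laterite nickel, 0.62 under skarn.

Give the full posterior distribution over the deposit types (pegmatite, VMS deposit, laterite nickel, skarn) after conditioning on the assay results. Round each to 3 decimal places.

0.030, 0.429, 0.408, 0.134

Multiply each prior by the joint likelihood of the assay result pattern (using 1 − P(present | H) for each absent assay result):
  pegmatite: 0.13 × (1 − 0.90) × (1 − 0.12) × 0.29 = 0.0033176
  VMS deposit: 0.13 × (1 − 0.13) × (1 − 0.41) × 0.72 = 0.048045
  laterite nickel: 0.58 × (1 − 0.24) × (1 − 0.72) × 0.37 = 0.045667
  skarn: 0.16 × (1 − 0.64) × (1 − 0.58) × 0.62 = 0.014999
Marginal likelihood of the evidence = 0.11203.
P(pegmatite | evidence) = 0.0033176 / 0.11203 ≈ 0.030
P(VMS deposit | evidence) = 0.048045 / 0.11203 ≈ 0.429
P(laterite nickel | evidence) = 0.045667 / 0.11203 ≈ 0.408
P(skarn | evidence) = 0.014999 / 0.11203 ≈ 0.134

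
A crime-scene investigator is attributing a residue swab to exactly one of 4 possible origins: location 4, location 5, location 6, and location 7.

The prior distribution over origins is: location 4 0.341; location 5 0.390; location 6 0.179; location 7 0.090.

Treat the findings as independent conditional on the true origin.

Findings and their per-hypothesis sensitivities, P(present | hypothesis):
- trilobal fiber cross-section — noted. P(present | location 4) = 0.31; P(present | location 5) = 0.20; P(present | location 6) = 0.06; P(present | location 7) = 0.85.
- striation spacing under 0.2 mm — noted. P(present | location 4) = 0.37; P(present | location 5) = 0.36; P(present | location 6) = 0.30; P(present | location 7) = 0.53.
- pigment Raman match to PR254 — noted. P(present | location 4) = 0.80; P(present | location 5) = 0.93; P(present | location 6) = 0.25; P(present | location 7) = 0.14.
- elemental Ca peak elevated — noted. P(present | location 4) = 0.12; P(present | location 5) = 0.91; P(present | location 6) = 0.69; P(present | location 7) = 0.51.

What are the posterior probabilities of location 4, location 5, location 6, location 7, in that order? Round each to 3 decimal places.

0.121, 0.767, 0.018, 0.093

By Bayes' rule with conditional independence, the unnormalized weight for each hypothesis is prior × ∏ likelihoods:
  location 4: 0.341 × 0.31 × 0.37 × 0.80 × 0.12 = 0.0037548
  location 5: 0.390 × 0.20 × 0.36 × 0.93 × 0.91 = 0.023764
  location 6: 0.179 × 0.06 × 0.30 × 0.25 × 0.69 = 0.00055579
  location 7: 0.090 × 0.85 × 0.53 × 0.14 × 0.51 = 0.0028949
The unnormalized weights sum to 0.03097.
P(location 4 | evidence) = 0.0037548 / 0.03097 ≈ 0.121
P(location 5 | evidence) = 0.023764 / 0.03097 ≈ 0.767
P(location 6 | evidence) = 0.00055579 / 0.03097 ≈ 0.018
P(location 7 | evidence) = 0.0028949 / 0.03097 ≈ 0.093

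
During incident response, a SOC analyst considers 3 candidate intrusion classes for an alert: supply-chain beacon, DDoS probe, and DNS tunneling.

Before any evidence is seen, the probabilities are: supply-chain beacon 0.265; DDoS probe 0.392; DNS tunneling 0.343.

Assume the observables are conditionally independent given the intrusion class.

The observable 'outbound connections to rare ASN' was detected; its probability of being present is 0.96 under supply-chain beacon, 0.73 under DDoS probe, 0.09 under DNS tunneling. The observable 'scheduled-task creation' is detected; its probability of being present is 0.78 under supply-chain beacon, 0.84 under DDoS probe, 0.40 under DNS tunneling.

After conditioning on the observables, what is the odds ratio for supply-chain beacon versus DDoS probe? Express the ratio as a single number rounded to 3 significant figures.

0.826

Posterior odds equal prior odds times the likelihood ratio; only the two competing hypotheses matter.
  supply-chain beacon: 0.265 × 0.96 × 0.78 = 0.19843
  DDoS probe: 0.392 × 0.73 × 0.84 = 0.24037
Odds(supply-chain beacon : DDoS probe) = 0.19843 / 0.24037 ≈ 0.826.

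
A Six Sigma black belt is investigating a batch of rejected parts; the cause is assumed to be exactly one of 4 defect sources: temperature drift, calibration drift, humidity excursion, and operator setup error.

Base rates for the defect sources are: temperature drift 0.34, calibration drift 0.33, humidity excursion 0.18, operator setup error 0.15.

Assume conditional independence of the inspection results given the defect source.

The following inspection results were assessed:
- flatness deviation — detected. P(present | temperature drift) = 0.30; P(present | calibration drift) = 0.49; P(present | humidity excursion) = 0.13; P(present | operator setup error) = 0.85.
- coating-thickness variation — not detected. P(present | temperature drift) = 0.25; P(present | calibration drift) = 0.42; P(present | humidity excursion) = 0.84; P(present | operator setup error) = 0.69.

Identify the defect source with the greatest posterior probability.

calibration drift

For each hypothesis, the unnormalized posterior weight is prior × product of the inspection result likelihoods (using 1 − P(present | H) for each absent inspection result):
  temperature drift: 0.34 × 0.30 × (1 − 0.25) = 0.0765
  calibration drift: 0.33 × 0.49 × (1 − 0.42) = 0.093786
  humidity excursion: 0.18 × 0.13 × (1 − 0.84) = 0.003744
  operator setup error: 0.15 × 0.85 × (1 − 0.69) = 0.039525
Normalizing constant Z = 0.0765 + 0.093786 + 0.003744 + 0.039525 = 0.21356.
P(temperature drift | evidence) ≈ 0.0765 / 0.21356 ≈ 0.358
P(calibration drift | evidence) ≈ 0.093786 / 0.21356 ≈ 0.439
P(humidity excursion | evidence) ≈ 0.003744 / 0.21356 ≈ 0.018
P(operator setup error | evidence) ≈ 0.039525 / 0.21356 ≈ 0.185
The largest is 0.439, so calibration drift is most probable.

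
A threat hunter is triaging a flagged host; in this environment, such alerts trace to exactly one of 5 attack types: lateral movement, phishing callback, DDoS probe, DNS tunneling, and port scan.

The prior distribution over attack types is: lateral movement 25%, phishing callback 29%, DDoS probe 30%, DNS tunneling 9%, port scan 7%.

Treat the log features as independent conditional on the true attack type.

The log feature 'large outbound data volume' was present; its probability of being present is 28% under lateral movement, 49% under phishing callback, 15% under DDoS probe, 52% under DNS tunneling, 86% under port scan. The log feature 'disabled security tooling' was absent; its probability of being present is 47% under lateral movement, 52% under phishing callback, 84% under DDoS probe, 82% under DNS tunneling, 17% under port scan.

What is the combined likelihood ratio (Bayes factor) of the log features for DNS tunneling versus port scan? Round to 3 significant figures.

0.131

The Bayes factor is the ratio of the joint likelihoods of the log feature pattern under the two hypotheses (using 1 − P(present | H) for each absent log feature).
  DNS tunneling: 0.52 × (1 − 0.82) = 0.0936
  port scan: 0.86 × (1 − 0.17) = 0.7138
Bayes factor = 0.0936 / 0.7138 ≈ 0.131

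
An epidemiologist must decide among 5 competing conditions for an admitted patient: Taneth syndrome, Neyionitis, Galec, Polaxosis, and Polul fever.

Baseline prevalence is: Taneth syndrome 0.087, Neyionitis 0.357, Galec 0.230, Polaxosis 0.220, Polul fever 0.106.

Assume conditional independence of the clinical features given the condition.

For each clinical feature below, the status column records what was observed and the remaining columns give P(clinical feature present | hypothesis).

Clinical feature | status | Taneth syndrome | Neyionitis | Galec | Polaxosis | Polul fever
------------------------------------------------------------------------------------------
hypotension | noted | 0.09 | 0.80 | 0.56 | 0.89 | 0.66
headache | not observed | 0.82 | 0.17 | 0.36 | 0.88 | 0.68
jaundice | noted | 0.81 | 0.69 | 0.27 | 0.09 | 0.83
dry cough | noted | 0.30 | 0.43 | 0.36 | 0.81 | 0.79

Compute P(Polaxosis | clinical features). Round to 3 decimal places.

Multiply each prior by the joint likelihood of the clinical feature pattern (using 1 − P(present | H) for each absent clinical feature):
  Taneth syndrome: 0.087 × 0.09 × (1 − 0.82) × 0.81 × 0.30 = 0.00034248
  Neyionitis: 0.357 × 0.80 × (1 − 0.17) × 0.69 × 0.43 = 0.070332
  Galec: 0.230 × 0.56 × (1 − 0.36) × 0.27 × 0.36 = 0.0080124
  Polaxosis: 0.220 × 0.89 × (1 − 0.88) × 0.09 × 0.81 = 0.0017129
  Polul fever: 0.106 × 0.66 × (1 − 0.68) × 0.83 × 0.79 = 0.014679
Normalizing constant Z = 0.00034248 + 0.070332 + 0.0080124 + 0.0017129 + 0.014679 = 0.095079.
P(Polaxosis | evidence) = 0.0017129 / 0.095079 ≈ 0.018.

0.018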